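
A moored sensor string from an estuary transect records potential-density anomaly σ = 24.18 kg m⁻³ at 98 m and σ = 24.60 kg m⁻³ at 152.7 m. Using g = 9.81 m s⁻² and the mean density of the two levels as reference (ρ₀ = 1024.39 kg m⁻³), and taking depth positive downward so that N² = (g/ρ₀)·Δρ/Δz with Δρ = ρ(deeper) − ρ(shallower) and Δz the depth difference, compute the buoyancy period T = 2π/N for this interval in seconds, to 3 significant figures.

Δρ = 1024.60 − 1024.18 = 0.42 kg m⁻³ over Δz = 152.7 − 98 = 54.7 m.
N² = (9.81/1024.39) × (0.42/54.7) = 7.3530 × 10⁻⁵ s⁻².
N = √(7.3530 × 10⁻⁵) = 8.5750 × 10⁻³ rad s⁻¹, so T = 2π/N = 732.73 s ≈ 733 s.

733 s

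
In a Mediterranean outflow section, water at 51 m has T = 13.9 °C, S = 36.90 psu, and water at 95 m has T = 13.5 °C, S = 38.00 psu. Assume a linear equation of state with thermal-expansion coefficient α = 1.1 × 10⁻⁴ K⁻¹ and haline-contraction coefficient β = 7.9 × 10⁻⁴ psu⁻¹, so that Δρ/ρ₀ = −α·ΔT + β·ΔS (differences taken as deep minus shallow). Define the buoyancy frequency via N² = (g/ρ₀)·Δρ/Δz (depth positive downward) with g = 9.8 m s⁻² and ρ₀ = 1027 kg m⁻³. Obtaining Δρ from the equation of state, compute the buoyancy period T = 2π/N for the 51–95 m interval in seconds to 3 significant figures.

ΔT = -0.4 K, ΔS = +1.10 psu (deep − shallow).
Δρ/ρ₀ = −αΔT + βΔS = 4.40 × 10⁻⁵ + 8.69 × 10⁻⁴ = 9.13 × 10⁻⁴, so Δρ ≈ 0.9377 kg m⁻³.
N² = (g/ρ₀)·Δρ/Δz = g·(Δρ/ρ₀)/Δz = 9.8 × 9.13 × 10⁻⁴ / 44 = 2.0335 × 10⁻⁴ s⁻².
N = √(2.0335 × 10⁻⁴) = 0.014260 rad s⁻¹ → T = 2π/N = 440.62 s ≈ 441 s.

441 s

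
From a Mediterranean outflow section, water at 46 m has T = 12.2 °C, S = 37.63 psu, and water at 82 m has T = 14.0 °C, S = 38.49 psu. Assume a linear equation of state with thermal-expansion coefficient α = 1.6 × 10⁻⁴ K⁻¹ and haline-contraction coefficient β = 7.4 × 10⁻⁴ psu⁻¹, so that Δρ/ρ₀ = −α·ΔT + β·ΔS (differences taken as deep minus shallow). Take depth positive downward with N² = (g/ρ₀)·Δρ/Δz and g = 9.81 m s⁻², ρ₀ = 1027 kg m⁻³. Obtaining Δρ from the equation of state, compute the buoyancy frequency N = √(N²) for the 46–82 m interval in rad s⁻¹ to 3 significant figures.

ΔT = +1.8 K, ΔS = +0.86 psu (deep − shallow).
Δρ/ρ₀ = −αΔT + βΔS = -2.88 × 10⁻⁴ + 6.364 × 10⁻⁴ = 3.484 × 10⁻⁴, so Δρ ≈ 0.3578 kg m⁻³.
N² = (g/ρ₀)·Δρ/Δz = g·(Δρ/ρ₀)/Δz = 9.81 × 3.484 × 10⁻⁴ / 36 = 9.4939 × 10⁻⁵ s⁻².
N = √(9.4939 × 10⁻⁵) = 9.7437 × 10⁻³ rad s⁻¹ ≈ 9.74 × 10⁻³ rad s⁻¹.

9.74 × 10⁻³ rad s⁻¹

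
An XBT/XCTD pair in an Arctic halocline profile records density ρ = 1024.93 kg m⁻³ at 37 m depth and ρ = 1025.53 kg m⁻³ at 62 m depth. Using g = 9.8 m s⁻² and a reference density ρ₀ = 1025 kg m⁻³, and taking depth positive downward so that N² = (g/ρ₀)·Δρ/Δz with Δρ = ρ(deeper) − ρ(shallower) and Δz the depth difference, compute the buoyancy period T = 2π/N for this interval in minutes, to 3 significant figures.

Δρ = 1025.53 − 1024.93 = 0.60 kg m⁻³ over Δz = 62 − 37 = 25 m.
N² = (9.8/1025) × (0.60/25) = 2.2946 × 10⁻⁴ s⁻².
N = √(2.2946 × 10⁻⁴) = 0.015148 rad s⁻¹, so T = 2π/N = 414.79 s = 6.9132 min ≈ 6.91 min.
Since Δρ > 0 the layer is stably stratified.

6.91 min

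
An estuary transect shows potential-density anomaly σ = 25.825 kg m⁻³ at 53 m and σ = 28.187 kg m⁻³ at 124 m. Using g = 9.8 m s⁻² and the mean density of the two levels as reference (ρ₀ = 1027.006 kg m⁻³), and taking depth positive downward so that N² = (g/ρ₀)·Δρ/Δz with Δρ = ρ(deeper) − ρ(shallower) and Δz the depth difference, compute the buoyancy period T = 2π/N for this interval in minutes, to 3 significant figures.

Δρ = 1028.187 − 1025.825 = 2.362 kg m⁻³ over Δz = 124 − 53 = 71 m.
N² = (9.8/1027.006) × (2.362/71) = 3.1745 × 10⁻⁴ s⁻².
N = √(3.1745 × 10⁻⁴) = 0.017817 rad s⁻¹, so T = 2π/N = 352.65 s = 5.8775 min ≈ 5.88 min.

5.88 min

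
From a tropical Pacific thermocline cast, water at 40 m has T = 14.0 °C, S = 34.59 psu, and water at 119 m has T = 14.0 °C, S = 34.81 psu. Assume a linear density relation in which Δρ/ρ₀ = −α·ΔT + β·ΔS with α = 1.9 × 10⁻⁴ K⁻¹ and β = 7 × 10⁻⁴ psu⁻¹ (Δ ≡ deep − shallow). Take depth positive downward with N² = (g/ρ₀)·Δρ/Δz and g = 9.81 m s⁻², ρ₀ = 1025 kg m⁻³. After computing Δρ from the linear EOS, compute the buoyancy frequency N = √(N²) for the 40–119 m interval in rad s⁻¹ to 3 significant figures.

ΔT = +0.0 K, ΔS = +0.22 psu (deep − shallow).
Δρ/ρ₀ = −αΔT + βΔS = 0 + 1.54 × 10⁻⁴ = 1.54 × 10⁻⁴, so Δρ ≈ 0.1578 kg m⁻³.
N² = (g/ρ₀)·Δρ/Δz = g·(Δρ/ρ₀)/Δz = 9.81 × 1.54 × 10⁻⁴ / 79 = 1.9123 × 10⁻⁵ s⁻².
N = √(1.9123 × 10⁻⁵) = 4.3730 × 10⁻³ rad s⁻¹ ≈ 4.37 × 10⁻³ rad s⁻¹.

4.37 × 10⁻³ rad s⁻¹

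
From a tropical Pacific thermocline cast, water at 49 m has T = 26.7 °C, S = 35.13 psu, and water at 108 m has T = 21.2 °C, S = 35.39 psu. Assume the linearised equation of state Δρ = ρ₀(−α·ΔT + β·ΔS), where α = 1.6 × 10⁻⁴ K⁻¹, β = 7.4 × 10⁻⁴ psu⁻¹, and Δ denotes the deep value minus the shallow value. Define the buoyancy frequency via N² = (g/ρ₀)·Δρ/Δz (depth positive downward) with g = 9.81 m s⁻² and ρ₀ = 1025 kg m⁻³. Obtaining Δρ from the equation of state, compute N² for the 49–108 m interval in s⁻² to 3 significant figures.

1.78 × 10⁻⁴ s⁻²

ΔT = -5.5 K, ΔS = +0.26 psu (deep − shallow).
Δρ/ρ₀ = −αΔT + βΔS = 8.80 × 10⁻⁴ + 1.924 × 10⁻⁴ = 1.0724 × 10⁻³, so Δρ ≈ 1.099 kg m⁻³.
N² = (g/ρ₀)·Δρ/Δz = g·(Δρ/ρ₀)/Δz = 9.81 × 1.0724 × 10⁻³ / 59 = 1.7831 × 10⁻⁴ s⁻² ≈ 1.78 × 10⁻⁴ s⁻².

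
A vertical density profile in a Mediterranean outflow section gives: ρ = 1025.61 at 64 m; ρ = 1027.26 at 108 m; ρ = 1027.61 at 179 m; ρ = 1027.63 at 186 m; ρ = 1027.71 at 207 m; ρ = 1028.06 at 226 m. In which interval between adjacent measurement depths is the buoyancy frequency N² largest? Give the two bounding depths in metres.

64–108 m

Compute the density gradient over each adjacent pair:
  64–108 m: Δρ/Δz = 1.65/44 = 0.037 kg m⁻⁴
  108–179 m: Δρ/Δz = 0.35/71 = 4.9 × 10⁻³ kg m⁻⁴
  179–186 m: Δρ/Δz = 0.02/7 = 2.9 × 10⁻³ kg m⁻⁴
  186–207 m: Δρ/Δz = 0.08/21 = 3.8 × 10⁻³ kg m⁻⁴
  207–226 m: Δρ/Δz = 0.35/19 = 0.018 kg m⁻⁴
The largest gradient is in the 64–108 m interval — the pycnocline.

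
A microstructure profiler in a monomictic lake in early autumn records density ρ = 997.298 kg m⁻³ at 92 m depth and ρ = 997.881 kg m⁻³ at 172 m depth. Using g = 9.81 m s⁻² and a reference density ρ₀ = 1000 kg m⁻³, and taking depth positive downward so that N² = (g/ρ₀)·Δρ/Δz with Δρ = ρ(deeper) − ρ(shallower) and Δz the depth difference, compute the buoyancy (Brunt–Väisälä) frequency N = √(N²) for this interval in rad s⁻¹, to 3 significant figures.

Δρ = 997.881 − 997.298 = 0.583 kg m⁻³ over Δz = 172 − 92 = 80 m.
N² = (9.81/1000) × (0.583/80) = 7.1490 × 10⁻⁵ s⁻².
N = √(7.1490 × 10⁻⁵) = 8.4552 × 10⁻³ rad s⁻¹ ≈ 8.46 × 10⁻³ rad s⁻¹.

8.46 × 10⁻³ rad s⁻¹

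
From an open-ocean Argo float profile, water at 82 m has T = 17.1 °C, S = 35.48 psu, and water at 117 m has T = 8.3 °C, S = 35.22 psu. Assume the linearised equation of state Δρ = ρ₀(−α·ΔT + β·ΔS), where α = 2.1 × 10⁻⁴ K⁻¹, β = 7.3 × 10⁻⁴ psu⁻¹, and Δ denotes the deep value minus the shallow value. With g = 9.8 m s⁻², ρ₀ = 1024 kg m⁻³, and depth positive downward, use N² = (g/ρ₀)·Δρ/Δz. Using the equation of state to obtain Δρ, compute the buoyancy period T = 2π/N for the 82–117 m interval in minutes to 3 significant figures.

ΔT = -8.8 K, ΔS = -0.26 psu (deep − shallow).
Δρ/ρ₀ = −αΔT + βΔS = 1.848 × 10⁻³ − 1.898 × 10⁻⁴ = 1.6582 × 10⁻³, so Δρ ≈ 1.698 kg m⁻³.
N² = (g/ρ₀)·Δρ/Δz = g·(Δρ/ρ₀)/Δz = 9.8 × 1.6582 × 10⁻³ / 35 = 4.6430 × 10⁻⁴ s⁻².
N = √(4.6430 × 10⁻⁴) = 0.021548 rad s⁻¹ → T = 2π/N = 291.59 s = 4.8598 min ≈ 4.86 min.

4.86 min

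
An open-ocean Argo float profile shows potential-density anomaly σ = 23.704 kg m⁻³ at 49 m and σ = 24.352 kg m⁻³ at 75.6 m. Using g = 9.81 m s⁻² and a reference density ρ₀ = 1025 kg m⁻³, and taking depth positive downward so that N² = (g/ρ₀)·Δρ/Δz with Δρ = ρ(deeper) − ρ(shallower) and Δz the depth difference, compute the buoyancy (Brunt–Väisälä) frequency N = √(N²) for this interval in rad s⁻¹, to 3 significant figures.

0.0153 rad s⁻¹

Δρ = 1024.352 − 1023.704 = 0.648 kg m⁻³ over Δz = 75.6 − 49 = 26.6 m.
N² = (9.81/1025) × (0.648/26.6) = 2.3315 × 10⁻⁴ s⁻².
N = √(2.3315 × 10⁻⁴) = 0.015269 rad s⁻¹ ≈ 0.0153 rad s⁻¹.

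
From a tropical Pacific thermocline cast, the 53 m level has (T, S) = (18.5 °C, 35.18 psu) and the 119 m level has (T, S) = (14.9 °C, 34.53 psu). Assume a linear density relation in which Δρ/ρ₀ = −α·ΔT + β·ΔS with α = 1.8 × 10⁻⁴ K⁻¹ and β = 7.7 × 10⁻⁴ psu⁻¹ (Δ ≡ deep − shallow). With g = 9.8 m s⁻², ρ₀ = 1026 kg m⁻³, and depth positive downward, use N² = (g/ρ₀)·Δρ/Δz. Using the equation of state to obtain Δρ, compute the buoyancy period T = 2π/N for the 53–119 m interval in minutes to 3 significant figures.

22.4 min

ΔT = -3.6 K, ΔS = -0.65 psu (deep − shallow).
Δρ/ρ₀ = −αΔT + βΔS = 6.48 × 10⁻⁴ − 5.005 × 10⁻⁴ = 1.475 × 10⁻⁴, so Δρ ≈ 0.1513 kg m⁻³.
N² = (g/ρ₀)·Δρ/Δz = g·(Δρ/ρ₀)/Δz = 9.8 × 1.475 × 10⁻⁴ / 66 = 2.1902 × 10⁻⁵ s⁻².
N = √(2.1902 × 10⁻⁵) = 4.6800 × 10⁻³ rad s⁻¹ → T = 2π/N = 1.3426 × 10³ s = 22.377 min ≈ 22.4 min.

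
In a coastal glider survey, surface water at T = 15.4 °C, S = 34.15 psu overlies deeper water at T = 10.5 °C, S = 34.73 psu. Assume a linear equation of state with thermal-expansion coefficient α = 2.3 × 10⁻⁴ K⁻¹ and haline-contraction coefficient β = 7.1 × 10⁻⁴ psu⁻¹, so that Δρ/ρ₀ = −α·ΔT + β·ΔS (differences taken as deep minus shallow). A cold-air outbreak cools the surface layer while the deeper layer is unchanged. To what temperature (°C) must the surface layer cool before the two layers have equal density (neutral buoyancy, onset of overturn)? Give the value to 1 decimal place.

Neutral buoyancy requires Δρ = 0, i.e. −α(T_deep − T_surf′) + β(S_deep − S_surf) = 0.
T_surf′ = T_deep − (β/α)·ΔS = 10.5 − (7.1 × 10⁻⁴/2.3 × 10⁻⁴)·(+0.58) = 8.710 °C.
Cooling required: 15.4 − (8.710) = 6.690 °C.

8.7 °C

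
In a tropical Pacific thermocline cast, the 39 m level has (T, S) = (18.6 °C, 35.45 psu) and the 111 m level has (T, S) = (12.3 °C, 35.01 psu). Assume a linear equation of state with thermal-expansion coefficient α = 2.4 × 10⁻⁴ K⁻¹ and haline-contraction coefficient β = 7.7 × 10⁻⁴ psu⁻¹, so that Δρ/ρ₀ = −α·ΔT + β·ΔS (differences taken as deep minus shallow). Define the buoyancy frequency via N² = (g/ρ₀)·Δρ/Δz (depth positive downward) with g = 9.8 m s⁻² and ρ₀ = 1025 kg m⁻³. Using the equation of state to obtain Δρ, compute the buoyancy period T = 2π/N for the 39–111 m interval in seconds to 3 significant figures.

ΔT = -6.3 K, ΔS = -0.44 psu (deep − shallow).
Δρ/ρ₀ = −αΔT + βΔS = 1.512 × 10⁻³ − 3.388 × 10⁻⁴ = 1.1732 × 10⁻³, so Δρ ≈ 1.203 kg m⁻³.
N² = (g/ρ₀)·Δρ/Δz = g·(Δρ/ρ₀)/Δz = 9.8 × 1.1732 × 10⁻³ / 72 = 1.5969 × 10⁻⁴ s⁻².
N = √(1.5969 × 10⁻⁴) = 0.012637 rad s⁻¹ → T = 2π/N = 497.21 s ≈ 497 s.

497 s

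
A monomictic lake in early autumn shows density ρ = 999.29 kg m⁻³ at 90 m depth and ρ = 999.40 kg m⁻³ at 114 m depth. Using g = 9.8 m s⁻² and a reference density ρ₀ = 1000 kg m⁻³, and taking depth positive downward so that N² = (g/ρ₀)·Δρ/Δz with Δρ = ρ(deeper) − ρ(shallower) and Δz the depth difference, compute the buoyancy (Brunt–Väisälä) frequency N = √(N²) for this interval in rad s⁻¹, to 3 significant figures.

6.70 × 10⁻³ rad s⁻¹

Δρ = 999.40 − 999.29 = 0.11 kg m⁻³ over Δz = 114 − 90 = 24 m.
N² = (9.8/1000) × (0.11/24) = 4.4917 × 10⁻⁵ s⁻².
N = √(4.4917 × 10⁻⁵) = 6.7020 × 10⁻³ rad s⁻¹ ≈ 6.70 × 10⁻³ rad s⁻¹.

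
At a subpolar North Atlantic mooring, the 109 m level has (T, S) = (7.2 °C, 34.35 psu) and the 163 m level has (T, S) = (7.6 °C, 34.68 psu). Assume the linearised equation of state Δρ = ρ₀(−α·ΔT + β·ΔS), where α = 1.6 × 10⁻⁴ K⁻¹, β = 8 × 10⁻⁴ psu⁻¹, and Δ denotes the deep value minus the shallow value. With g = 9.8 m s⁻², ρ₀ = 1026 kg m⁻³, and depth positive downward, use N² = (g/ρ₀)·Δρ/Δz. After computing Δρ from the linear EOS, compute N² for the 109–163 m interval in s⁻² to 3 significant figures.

3.63 × 10⁻⁵ s⁻²

ΔT = +0.4 K, ΔS = +0.33 psu (deep − shallow).
Δρ/ρ₀ = −αΔT + βΔS = -6.40 × 10⁻⁵ + 2.64 × 10⁻⁴ = 2.00 × 10⁻⁴, so Δρ ≈ 0.2052 kg m⁻³.
N² = (g/ρ₀)·Δρ/Δz = g·(Δρ/ρ₀)/Δz = 9.8 × 2.00 × 10⁻⁴ / 54 = 3.6296 × 10⁻⁵ s⁻² ≈ 3.63 × 10⁻⁵ s⁻².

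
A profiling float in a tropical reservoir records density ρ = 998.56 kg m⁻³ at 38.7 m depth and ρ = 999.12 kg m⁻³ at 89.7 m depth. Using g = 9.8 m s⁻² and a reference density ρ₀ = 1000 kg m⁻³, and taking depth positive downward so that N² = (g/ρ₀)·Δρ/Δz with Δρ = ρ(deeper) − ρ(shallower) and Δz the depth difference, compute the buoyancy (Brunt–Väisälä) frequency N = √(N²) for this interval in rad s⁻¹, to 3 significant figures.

Δρ = 999.12 − 998.56 = 0.56 kg m⁻³ over Δz = 89.7 − 38.7 = 51 m.
N² = (9.8/1000) × (0.56/51) = 1.0761 × 10⁻⁴ s⁻².
N = √(1.0761 × 10⁻⁴) = 0.010374 rad s⁻¹ ≈ 0.0104 rad s⁻¹.
A positive N² confirms static stability across the interval.

0.0104 rad s⁻¹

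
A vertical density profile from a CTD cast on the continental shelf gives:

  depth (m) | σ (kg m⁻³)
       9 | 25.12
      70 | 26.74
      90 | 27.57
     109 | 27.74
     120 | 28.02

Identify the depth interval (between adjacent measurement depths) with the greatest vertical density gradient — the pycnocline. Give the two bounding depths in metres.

Compute the density gradient over each adjacent pair:
  9–70 m: Δρ/Δz = 1.62/61 = 0.027 kg m⁻⁴
  70–90 m: Δρ/Δz = 0.83/20 = 0.041 kg m⁻⁴
  90–109 m: Δρ/Δz = 0.17/19 = 8.9 × 10⁻³ kg m⁻⁴
  109–120 m: Δρ/Δz = 0.28/11 = 0.025 kg m⁻⁴
The largest gradient is in the 70–90 m interval — the pycnocline.

70–90 m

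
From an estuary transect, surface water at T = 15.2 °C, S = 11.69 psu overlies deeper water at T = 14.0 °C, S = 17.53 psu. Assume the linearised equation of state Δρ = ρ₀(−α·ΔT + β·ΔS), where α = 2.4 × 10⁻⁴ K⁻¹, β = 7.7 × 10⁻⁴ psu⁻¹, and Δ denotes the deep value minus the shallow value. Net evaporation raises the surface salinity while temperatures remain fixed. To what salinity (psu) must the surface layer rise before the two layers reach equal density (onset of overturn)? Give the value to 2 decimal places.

Neutral buoyancy requires −α(T_deep − T_surf) + β(S_deep − S_surf′) = 0.
S_surf′ = S_deep − (α/β)·ΔT = 17.53 − (2.4 × 10⁻⁴/7.7 × 10⁻⁴)·(-1.2) = 17.9040 psu.
Increase required: 17.9040 − 11.69 = 6.2140 psu.

17.90 psu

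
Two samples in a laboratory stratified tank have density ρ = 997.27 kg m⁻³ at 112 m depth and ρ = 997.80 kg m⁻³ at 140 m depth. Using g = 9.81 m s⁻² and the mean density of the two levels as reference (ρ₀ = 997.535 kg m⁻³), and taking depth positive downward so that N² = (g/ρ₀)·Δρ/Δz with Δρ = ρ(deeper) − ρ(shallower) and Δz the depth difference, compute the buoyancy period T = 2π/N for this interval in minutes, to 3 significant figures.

Δρ = 997.80 − 997.27 = 0.53 kg m⁻³ over Δz = 140 − 112 = 28 m.
N² = (9.81/997.535) × (0.53/28) = 1.8615 × 10⁻⁴ s⁻².
N = √(1.8615 × 10⁻⁴) = 0.013644 rad s⁻¹, so T = 2π/N = 460.51 s = 7.6752 min ≈ 7.68 min.

7.68 min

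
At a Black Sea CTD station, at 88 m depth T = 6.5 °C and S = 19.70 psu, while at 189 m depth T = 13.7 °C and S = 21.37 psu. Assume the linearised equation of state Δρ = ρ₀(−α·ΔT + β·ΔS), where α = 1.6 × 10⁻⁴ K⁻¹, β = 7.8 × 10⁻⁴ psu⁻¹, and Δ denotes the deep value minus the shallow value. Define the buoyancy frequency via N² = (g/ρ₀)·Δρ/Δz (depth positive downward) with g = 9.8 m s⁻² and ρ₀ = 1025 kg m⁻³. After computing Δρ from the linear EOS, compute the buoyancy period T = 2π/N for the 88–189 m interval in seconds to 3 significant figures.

ΔT = +7.2 K, ΔS = +1.67 psu (deep − shallow).
Δρ/ρ₀ = −αΔT + βΔS = -1.152 × 10⁻³ + 1.3026 × 10⁻³ = 1.506 × 10⁻⁴, so Δρ ≈ 0.1544 kg m⁻³.
N² = (g/ρ₀)·Δρ/Δz = g·(Δρ/ρ₀)/Δz = 9.8 × 1.506 × 10⁻⁴ / 101 = 1.4613 × 10⁻⁵ s⁻².
N = √(1.4613 × 10⁻⁵) = 3.8227 × 10⁻³ rad s⁻¹ → T = 2π/N = 1.6437 × 10³ s ≈ 1.64 × 10³ s.

1.64 × 10³ s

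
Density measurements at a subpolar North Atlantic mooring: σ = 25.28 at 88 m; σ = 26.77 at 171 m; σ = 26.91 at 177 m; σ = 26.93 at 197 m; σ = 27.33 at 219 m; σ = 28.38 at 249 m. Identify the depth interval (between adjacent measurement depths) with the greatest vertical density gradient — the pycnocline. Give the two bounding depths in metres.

Compute the density gradient over each adjacent pair:
  88–171 m: Δρ/Δz = 1.49/83 = 0.018 kg m⁻⁴
  171–177 m: Δρ/Δz = 0.14/6 = 0.023 kg m⁻⁴
  177–197 m: Δρ/Δz = 0.02/20 = 1.0 × 10⁻³ kg m⁻⁴
  197–219 m: Δρ/Δz = 0.40/22 = 0.018 kg m⁻⁴
  219–249 m: Δρ/Δz = 1.05/30 = 0.035 kg m⁻⁴
The largest gradient is in the 219–249 m interval — the pycnocline.

219–249 m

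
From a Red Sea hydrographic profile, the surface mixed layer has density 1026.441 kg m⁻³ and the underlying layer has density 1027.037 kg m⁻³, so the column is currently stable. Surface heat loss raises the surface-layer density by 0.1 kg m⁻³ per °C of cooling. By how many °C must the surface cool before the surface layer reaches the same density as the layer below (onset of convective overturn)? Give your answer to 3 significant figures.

Density deficit of the surface layer: 1027.037 − 1026.441 = 0.596 kg m⁻³.
Required change = 0.596 / 0.1 = 5.96 °C.

5.96 °C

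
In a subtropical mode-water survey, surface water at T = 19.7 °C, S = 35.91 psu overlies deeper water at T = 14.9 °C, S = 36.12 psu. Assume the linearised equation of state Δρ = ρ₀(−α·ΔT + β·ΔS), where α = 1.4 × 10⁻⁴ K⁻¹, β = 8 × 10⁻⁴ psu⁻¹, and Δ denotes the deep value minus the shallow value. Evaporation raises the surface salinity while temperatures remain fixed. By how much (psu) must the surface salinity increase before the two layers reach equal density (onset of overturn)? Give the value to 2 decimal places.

Neutral buoyancy requires −α(T_deep − T_surf) + β(S_deep − S_surf′) = 0.
S_surf′ = S_deep − (α/β)·ΔT = 36.12 − (1.4 × 10⁻⁴/8 × 10⁻⁴)·(-4.8) = 36.9600 psu.
Increase required: 36.9600 − 35.91 = 1.0500 psu.

1.05 psu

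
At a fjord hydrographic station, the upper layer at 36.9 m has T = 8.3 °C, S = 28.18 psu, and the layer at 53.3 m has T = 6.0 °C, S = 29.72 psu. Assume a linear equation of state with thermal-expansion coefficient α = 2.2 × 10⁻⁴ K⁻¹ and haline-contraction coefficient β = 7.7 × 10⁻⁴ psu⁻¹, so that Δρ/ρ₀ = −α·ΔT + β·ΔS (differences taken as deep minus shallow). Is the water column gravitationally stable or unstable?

stable

ΔT = 6.0 − 8.3 = -2.3 K and ΔS = 29.72 − 28.18 = +1.54 psu (deep − shallow).
−αΔT = 5.06 × 10⁻⁴; βΔS = 1.1858 × 10⁻³; sum Δρ/ρ₀ = 1.6918 × 10⁻³.
Δρ/ρ₀ > 0, so Δρ > 0: deeper water is denser → statically stable.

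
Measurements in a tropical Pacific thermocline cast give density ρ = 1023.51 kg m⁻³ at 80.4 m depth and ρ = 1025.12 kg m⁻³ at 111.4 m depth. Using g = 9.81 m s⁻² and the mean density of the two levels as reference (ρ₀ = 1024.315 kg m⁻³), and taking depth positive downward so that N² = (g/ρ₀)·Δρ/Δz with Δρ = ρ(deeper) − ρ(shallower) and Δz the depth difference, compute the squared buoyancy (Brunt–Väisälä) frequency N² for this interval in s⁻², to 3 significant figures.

4.97 × 10⁻⁴ s⁻²

Δρ = 1025.12 − 1023.51 = 1.61 kg m⁻³ over Δz = 111.4 − 80.4 = 31 m.
N² = (9.81/1024.315) × (1.61/31) = 4.9739 × 10⁻⁴ s⁻² ≈ 4.97 × 10⁻⁴ s⁻².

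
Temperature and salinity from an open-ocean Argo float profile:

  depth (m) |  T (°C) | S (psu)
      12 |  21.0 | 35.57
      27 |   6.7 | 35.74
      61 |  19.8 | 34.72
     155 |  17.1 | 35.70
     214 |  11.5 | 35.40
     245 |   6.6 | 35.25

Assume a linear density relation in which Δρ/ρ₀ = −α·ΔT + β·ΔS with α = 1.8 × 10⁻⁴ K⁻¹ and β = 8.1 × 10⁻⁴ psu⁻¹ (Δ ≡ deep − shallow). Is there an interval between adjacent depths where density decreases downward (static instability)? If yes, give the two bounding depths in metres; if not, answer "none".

Evaluate Δρ/ρ₀ = −αΔT + βΔS across each adjacent pair:
  12–27 m: −αΔT+βΔS = −(1.8 × 10⁻⁴)(-14.3)+(8.1 × 10⁻⁴)(+0.17) = 2.7 × 10⁻³ → stable
  27–61 m: −αΔT+βΔS = −(1.8 × 10⁻⁴)(+13.1)+(8.1 × 10⁻⁴)(-1.02) = -3.2 × 10⁻³ → UNSTABLE
  61–155 m: −αΔT+βΔS = −(1.8 × 10⁻⁴)(-2.7)+(8.1 × 10⁻⁴)(+0.98) = 1.3 × 10⁻³ → stable
  155–214 m: −αΔT+βΔS = −(1.8 × 10⁻⁴)(-5.6)+(8.1 × 10⁻⁴)(-0.30) = 7.7 × 10⁻⁴ → stable
  214–245 m: −αΔT+βΔS = −(1.8 × 10⁻⁴)(-4.9)+(8.1 × 10⁻⁴)(-0.15) = 7.6 × 10⁻⁴ → stable
The 27–61 m interval has Δρ < 0: lighter water underlies denser water.

27–61 m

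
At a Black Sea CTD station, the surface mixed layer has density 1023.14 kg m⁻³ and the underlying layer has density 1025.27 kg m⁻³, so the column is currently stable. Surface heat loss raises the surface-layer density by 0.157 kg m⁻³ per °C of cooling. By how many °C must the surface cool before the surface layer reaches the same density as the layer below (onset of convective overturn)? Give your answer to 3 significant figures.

13.6 °C

Density deficit of the surface layer: 1025.27 − 1023.14 = 2.13 kg m⁻³.
Required change = 2.13 / 0.157 = 13.6 °C.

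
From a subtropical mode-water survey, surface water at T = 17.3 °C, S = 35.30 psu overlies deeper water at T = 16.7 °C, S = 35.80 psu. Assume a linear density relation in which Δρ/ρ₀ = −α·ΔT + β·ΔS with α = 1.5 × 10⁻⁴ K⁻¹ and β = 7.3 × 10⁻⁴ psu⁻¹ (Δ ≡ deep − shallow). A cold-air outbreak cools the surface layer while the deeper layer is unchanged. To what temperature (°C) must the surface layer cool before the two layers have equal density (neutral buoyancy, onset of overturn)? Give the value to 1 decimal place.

Neutral buoyancy requires Δρ = 0, i.e. −α(T_deep − T_surf′) + β(S_deep − S_surf) = 0.
T_surf′ = T_deep − (β/α)·ΔS = 16.7 − (7.3 × 10⁻⁴/1.5 × 10⁻⁴)·(+0.50) = 14.267 °C.
Cooling required: 17.3 − (14.267) = 3.033 °C.

14.3 °C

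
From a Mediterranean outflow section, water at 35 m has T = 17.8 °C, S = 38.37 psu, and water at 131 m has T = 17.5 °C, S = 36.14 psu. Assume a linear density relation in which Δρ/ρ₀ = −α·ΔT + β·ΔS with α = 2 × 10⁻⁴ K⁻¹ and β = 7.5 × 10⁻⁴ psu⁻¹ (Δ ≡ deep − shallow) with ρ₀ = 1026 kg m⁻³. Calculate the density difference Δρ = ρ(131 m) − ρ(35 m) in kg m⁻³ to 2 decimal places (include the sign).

-1.65 kg m⁻³

ΔT = -0.3 K, ΔS = -2.23 psu (deep − shallow).
Δρ/ρ₀ = −(2 × 10⁻⁴)(-0.3) + (7.5 × 10⁻⁴)(-2.23) = -1.6125 × 10⁻³.
Δρ = 1026 × (-1.6125 × 10⁻³) = -1.65 kg m⁻³.
Negative Δρ: lighter below, statically unstable.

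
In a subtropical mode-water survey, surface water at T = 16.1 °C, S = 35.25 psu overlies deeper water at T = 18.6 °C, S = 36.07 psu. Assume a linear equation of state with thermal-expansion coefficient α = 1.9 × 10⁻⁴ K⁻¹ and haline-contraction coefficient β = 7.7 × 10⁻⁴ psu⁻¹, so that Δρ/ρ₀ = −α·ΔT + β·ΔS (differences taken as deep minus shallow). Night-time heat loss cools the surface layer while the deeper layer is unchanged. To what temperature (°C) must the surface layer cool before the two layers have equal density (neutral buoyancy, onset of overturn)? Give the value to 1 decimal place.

15.3 °C

Neutral buoyancy requires Δρ = 0, i.e. −α(T_deep − T_surf′) + β(S_deep − S_surf) = 0.
T_surf′ = T_deep − (β/α)·ΔS = 18.6 − (7.7 × 10⁻⁴/1.9 × 10⁻⁴)·(+0.82) = 15.277 °C.
Cooling required: 16.1 − (15.277) = 0.823 °C.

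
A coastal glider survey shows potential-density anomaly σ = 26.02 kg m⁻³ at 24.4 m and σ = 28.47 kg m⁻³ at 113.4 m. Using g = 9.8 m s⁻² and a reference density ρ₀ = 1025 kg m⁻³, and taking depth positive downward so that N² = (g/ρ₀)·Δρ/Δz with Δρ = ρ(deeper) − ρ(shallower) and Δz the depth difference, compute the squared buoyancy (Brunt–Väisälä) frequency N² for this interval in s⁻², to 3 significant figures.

Δρ = 1028.47 − 1026.02 = 2.45 kg m⁻³ over Δz = 113.4 − 24.4 = 89 m.
N² = (9.8/1025) × (2.45/89) = 2.6320 × 10⁻⁴ s⁻² ≈ 2.63 × 10⁻⁴ s⁻².

2.63 × 10⁻⁴ s⁻²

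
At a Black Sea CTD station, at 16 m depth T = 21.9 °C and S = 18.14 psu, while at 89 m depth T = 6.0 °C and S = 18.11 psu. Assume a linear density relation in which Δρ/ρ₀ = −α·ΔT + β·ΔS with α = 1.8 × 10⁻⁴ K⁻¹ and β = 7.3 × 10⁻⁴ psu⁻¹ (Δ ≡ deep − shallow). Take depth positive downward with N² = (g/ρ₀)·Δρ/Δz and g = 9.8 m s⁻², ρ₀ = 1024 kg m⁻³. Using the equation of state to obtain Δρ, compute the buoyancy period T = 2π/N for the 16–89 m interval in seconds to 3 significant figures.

322 s

ΔT = -15.9 K, ΔS = -0.03 psu (deep − shallow).
Δρ/ρ₀ = −αΔT + βΔS = 2.862 × 10⁻³ − 2.19 × 10⁻⁵ = 2.8401 × 10⁻³, so Δρ ≈ 2.908 kg m⁻³.
N² = (g/ρ₀)·Δρ/Δz = g·(Δρ/ρ₀)/Δz = 9.8 × 2.8401 × 10⁻³ / 73 = 3.8127 × 10⁻⁴ s⁻².
N = √(3.8127 × 10⁻⁴) = 0.019526 rad s⁻¹ → T = 2π/N = 321.79 s ≈ 322 s.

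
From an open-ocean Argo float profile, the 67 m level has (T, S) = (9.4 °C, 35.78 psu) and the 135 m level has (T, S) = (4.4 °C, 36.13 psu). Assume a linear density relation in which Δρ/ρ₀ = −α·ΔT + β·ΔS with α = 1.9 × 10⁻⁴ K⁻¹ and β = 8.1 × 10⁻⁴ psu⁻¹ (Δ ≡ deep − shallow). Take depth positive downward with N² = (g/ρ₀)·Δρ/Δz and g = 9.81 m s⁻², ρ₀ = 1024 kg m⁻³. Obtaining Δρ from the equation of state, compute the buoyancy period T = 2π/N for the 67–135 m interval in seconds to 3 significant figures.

471 s

ΔT = -5.0 K, ΔS = +0.35 psu (deep − shallow).
Δρ/ρ₀ = −αΔT + βΔS = 9.50 × 10⁻⁴ + 2.835 × 10⁻⁴ = 1.2335 × 10⁻³, so Δρ ≈ 1.263 kg m⁻³.
N² = (g/ρ₀)·Δρ/Δz = g·(Δρ/ρ₀)/Δz = 9.81 × 1.2335 × 10⁻³ / 68 = 1.7795 × 10⁻⁴ s⁻².
N = √(1.7795 × 10⁻⁴) = 0.013340 rad s⁻¹ → T = 2π/N = 471.00 s ≈ 471 s.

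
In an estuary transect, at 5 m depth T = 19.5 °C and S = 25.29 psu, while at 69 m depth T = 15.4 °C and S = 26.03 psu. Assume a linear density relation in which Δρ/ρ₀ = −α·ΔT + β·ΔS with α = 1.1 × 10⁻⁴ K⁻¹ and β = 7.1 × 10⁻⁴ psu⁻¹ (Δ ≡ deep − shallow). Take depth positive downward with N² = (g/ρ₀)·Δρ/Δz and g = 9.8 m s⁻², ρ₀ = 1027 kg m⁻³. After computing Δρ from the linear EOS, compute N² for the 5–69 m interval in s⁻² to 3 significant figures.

ΔT = -4.1 K, ΔS = +0.74 psu (deep − shallow).
Δρ/ρ₀ = −αΔT + βΔS = 4.51 × 10⁻⁴ + 5.254 × 10⁻⁴ = 9.764 × 10⁻⁴, so Δρ ≈ 1.003 kg m⁻³.
N² = (g/ρ₀)·Δρ/Δz = g·(Δρ/ρ₀)/Δz = 9.8 × 9.764 × 10⁻⁴ / 64 = 1.4951 × 10⁻⁴ s⁻² ≈ 1.50 × 10⁻⁴ s⁻².

1.50 × 10⁻⁴ s⁻²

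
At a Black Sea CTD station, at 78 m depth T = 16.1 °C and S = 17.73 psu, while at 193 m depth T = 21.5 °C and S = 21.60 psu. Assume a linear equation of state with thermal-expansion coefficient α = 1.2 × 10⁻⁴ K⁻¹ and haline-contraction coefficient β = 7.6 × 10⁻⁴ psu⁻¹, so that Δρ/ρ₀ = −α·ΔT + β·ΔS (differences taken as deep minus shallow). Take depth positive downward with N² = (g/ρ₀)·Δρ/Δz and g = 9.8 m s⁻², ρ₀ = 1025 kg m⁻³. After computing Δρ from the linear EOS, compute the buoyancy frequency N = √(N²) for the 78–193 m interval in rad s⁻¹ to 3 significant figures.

0.0140 rad s⁻¹

ΔT = +5.4 K, ΔS = +3.87 psu (deep − shallow).
Δρ/ρ₀ = −αΔT + βΔS = -6.48 × 10⁻⁴ + 2.9412 × 10⁻³ = 2.2932 × 10⁻³, so Δρ ≈ 2.351 kg m⁻³.
N² = (g/ρ₀)·Δρ/Δz = g·(Δρ/ρ₀)/Δz = 9.8 × 2.2932 × 10⁻³ / 115 = 1.9542 × 10⁻⁴ s⁻².
N = √(1.9542 × 10⁻⁴) = 0.013979 rad s⁻¹ ≈ 0.0140 rad s⁻¹.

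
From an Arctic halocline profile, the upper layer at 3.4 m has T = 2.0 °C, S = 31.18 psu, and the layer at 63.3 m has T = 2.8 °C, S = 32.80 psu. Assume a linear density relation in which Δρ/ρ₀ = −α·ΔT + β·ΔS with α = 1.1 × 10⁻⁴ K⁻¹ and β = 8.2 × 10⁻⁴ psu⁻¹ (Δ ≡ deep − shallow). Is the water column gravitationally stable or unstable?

stable

ΔT = 2.8 − 2.0 = +0.8 K and ΔS = 32.80 − 31.18 = +1.62 psu (deep − shallow).
−αΔT = -8.80 × 10⁻⁵; βΔS = 1.3284 × 10⁻³; sum Δρ/ρ₀ = 1.2404 × 10⁻³.
Δρ/ρ₀ > 0, so Δρ > 0: deeper water is denser → statically stable.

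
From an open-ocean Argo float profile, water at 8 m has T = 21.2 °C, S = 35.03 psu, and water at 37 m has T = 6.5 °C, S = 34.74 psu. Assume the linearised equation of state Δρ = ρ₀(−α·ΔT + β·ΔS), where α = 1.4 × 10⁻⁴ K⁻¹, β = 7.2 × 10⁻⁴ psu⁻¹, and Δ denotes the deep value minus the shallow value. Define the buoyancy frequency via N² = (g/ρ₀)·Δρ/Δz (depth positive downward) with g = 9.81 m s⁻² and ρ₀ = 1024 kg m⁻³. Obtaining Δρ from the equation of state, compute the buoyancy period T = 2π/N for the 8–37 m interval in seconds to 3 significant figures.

251 s

ΔT = -14.7 K, ΔS = -0.29 psu (deep − shallow).
Δρ/ρ₀ = −αΔT + βΔS = 2.058 × 10⁻³ − 2.088 × 10⁻⁴ = 1.8492 × 10⁻³, so Δρ ≈ 1.894 kg m⁻³.
N² = (g/ρ₀)·Δρ/Δz = g·(Δρ/ρ₀)/Δz = 9.81 × 1.8492 × 10⁻³ / 29 = 6.2554 × 10⁻⁴ s⁻².
N = √(6.2554 × 10⁻⁴) = 0.025011 rad s⁻¹ → T = 2π/N = 251.22 s ≈ 251 s.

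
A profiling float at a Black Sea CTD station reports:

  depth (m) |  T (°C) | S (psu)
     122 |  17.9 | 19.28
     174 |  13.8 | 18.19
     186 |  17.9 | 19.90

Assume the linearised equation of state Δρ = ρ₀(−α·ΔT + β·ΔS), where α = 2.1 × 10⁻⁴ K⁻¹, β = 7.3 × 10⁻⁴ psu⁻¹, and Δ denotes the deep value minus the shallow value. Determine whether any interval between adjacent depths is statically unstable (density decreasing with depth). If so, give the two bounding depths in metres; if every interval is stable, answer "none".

none

Evaluate Δρ/ρ₀ = −αΔT + βΔS across each adjacent pair:
  122–174 m: −αΔT+βΔS = −(2.1 × 10⁻⁴)(-4.1)+(7.3 × 10⁻⁴)(-1.09) = 6.5 × 10⁻⁵ → stable
  174–186 m: −αΔT+βΔS = −(2.1 × 10⁻⁴)(+4.1)+(7.3 × 10⁻⁴)(+1.71) = 3.9 × 10⁻⁴ → stable
Every interval has Δρ > 0: the column is stably stratified throughout.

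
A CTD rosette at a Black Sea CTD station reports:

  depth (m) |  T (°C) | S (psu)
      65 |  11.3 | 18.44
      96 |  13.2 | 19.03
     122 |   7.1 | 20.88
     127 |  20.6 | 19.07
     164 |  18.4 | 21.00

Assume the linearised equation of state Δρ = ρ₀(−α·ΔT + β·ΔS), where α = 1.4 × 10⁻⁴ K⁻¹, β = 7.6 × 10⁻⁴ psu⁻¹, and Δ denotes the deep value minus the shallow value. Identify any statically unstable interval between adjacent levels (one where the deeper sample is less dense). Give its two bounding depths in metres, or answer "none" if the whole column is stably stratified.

122–127 m

Evaluate Δρ/ρ₀ = −αΔT + βΔS across each adjacent pair:
  65–96 m: −αΔT+βΔS = −(1.4 × 10⁻⁴)(+1.9)+(7.6 × 10⁻⁴)(+0.59) = 1.8 × 10⁻⁴ → stable
  96–122 m: −αΔT+βΔS = −(1.4 × 10⁻⁴)(-6.1)+(7.6 × 10⁻⁴)(+1.85) = 2.3 × 10⁻³ → stable
  122–127 m: −αΔT+βΔS = −(1.4 × 10⁻⁴)(+13.5)+(7.6 × 10⁻⁴)(-1.81) = -3.3 × 10⁻³ → UNSTABLE
  127–164 m: −αΔT+βΔS = −(1.4 × 10⁻⁴)(-2.2)+(7.6 × 10⁻⁴)(+1.93) = 1.8 × 10⁻³ → stable
The 122–127 m interval has Δρ < 0: lighter water underlies denser water.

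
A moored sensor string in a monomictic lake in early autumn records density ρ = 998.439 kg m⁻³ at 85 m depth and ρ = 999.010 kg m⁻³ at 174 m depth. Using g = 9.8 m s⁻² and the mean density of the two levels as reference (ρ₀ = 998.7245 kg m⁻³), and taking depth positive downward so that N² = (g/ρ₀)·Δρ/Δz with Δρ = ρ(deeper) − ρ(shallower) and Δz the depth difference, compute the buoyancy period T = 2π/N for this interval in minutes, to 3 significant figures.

Δρ = 999.010 − 998.439 = 0.571 kg m⁻³ over Δz = 174 − 85 = 89 m.
N² = (9.8/998.7245) × (0.571/89) = 6.2954 × 10⁻⁵ s⁻².
N = √(6.2954 × 10⁻⁵) = 7.9344 × 10⁻³ rad s⁻¹, so T = 2π/N = 791.89 s = 13.198 min ≈ 13.2 min.

13.2 min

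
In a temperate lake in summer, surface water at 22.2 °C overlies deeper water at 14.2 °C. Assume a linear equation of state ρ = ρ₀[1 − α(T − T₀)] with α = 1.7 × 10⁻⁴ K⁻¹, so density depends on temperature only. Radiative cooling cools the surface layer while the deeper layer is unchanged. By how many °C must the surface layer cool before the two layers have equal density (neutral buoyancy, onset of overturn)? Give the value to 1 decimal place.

8.0 °C

With temperature the only control, equal density requires T_surf′ = T_deep.
T_surf′ = 14.2 °C.
Cooling required: 22.2 − 14.2 = 8.0 °C.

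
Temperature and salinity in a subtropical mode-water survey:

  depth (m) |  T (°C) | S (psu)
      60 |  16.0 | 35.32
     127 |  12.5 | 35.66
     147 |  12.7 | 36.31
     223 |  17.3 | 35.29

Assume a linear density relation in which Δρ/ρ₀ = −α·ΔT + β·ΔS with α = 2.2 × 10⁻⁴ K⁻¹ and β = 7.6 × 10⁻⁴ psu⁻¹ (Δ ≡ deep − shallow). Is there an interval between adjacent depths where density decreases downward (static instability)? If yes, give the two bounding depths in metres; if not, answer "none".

Evaluate Δρ/ρ₀ = −αΔT + βΔS across each adjacent pair:
  60–127 m: −αΔT+βΔS = −(2.2 × 10⁻⁴)(-3.5)+(7.6 × 10⁻⁴)(+0.34) = 1.0 × 10⁻³ → stable
  127–147 m: −αΔT+βΔS = −(2.2 × 10⁻⁴)(+0.2)+(7.6 × 10⁻⁴)(+0.65) = 4.5 × 10⁻⁴ → stable
  147–223 m: −αΔT+βΔS = −(2.2 × 10⁻⁴)(+4.6)+(7.6 × 10⁻⁴)(-1.02) = -1.8 × 10⁻³ → UNSTABLE
The 147–223 m interval has Δρ < 0: lighter water underlies denser water.

147–223 m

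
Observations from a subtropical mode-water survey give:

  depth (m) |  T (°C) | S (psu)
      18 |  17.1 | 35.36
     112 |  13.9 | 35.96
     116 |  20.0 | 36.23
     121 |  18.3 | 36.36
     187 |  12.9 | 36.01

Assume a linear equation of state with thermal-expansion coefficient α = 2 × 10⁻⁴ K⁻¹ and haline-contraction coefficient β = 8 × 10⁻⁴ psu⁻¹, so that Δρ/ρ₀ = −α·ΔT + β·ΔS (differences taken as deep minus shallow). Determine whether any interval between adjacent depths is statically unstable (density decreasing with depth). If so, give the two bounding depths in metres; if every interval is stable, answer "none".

112–116 m

Evaluate Δρ/ρ₀ = −αΔT + βΔS across each adjacent pair:
  18–112 m: −αΔT+βΔS = −(2 × 10⁻⁴)(-3.2)+(8 × 10⁻⁴)(+0.60) = 1.1 × 10⁻³ → stable
  112–116 m: −αΔT+βΔS = −(2 × 10⁻⁴)(+6.1)+(8 × 10⁻⁴)(+0.27) = -1.0 × 10⁻³ → UNSTABLE
  116–121 m: −αΔT+βΔS = −(2 × 10⁻⁴)(-1.7)+(8 × 10⁻⁴)(+0.13) = 4.4 × 10⁻⁴ → stable
  121–187 m: −αΔT+βΔS = −(2 × 10⁻⁴)(-5.4)+(8 × 10⁻⁴)(-0.35) = 8.0 × 10⁻⁴ → stable
The 112–116 m interval has Δρ < 0: lighter water underlies denser water.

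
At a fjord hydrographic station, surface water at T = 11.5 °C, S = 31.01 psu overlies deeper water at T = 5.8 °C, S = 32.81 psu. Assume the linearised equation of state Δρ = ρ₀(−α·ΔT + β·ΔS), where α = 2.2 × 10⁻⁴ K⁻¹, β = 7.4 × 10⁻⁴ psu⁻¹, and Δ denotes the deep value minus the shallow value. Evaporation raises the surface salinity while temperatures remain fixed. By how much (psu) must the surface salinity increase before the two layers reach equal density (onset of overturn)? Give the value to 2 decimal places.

3.49 psu

Neutral buoyancy requires −α(T_deep − T_surf) + β(S_deep − S_surf′) = 0.
S_surf′ = S_deep − (α/β)·ΔT = 32.81 − (2.2 × 10⁻⁴/7.4 × 10⁻⁴)·(-5.7) = 34.5046 psu.
Increase required: 34.5046 − 31.01 = 3.4946 psu.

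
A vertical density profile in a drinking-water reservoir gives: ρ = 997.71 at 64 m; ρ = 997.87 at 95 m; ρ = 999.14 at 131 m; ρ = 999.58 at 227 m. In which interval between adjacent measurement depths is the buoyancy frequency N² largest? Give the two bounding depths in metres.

Compute the density gradient over each adjacent pair:
  64–95 m: Δρ/Δz = 0.16/31 = 5.2 × 10⁻³ kg m⁻⁴
  95–131 m: Δρ/Δz = 1.27/36 = 0.035 kg m⁻⁴
  131–227 m: Δρ/Δz = 0.44/96 = 4.6 × 10⁻³ kg m⁻⁴
The largest gradient is in the 95–131 m interval — the pycnocline.

95–131 m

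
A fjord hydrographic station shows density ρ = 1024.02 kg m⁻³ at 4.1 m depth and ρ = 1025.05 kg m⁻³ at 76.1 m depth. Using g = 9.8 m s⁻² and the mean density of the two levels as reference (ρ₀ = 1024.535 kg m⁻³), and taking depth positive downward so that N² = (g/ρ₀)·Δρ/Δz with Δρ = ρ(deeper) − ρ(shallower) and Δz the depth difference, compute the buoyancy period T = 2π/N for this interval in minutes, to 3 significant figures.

8.95 min

Δρ = 1025.05 − 1024.02 = 1.03 kg m⁻³ over Δz = 76.1 − 4.1 = 72 m.
N² = (9.8/1024.535) × (1.03/72) = 1.3684 × 10⁻⁴ s⁻².
N = √(1.3684 × 10⁻⁴) = 0.011698 rad s⁻¹, so T = 2π/N = 537.12 s = 8.9520 min ≈ 8.95 min.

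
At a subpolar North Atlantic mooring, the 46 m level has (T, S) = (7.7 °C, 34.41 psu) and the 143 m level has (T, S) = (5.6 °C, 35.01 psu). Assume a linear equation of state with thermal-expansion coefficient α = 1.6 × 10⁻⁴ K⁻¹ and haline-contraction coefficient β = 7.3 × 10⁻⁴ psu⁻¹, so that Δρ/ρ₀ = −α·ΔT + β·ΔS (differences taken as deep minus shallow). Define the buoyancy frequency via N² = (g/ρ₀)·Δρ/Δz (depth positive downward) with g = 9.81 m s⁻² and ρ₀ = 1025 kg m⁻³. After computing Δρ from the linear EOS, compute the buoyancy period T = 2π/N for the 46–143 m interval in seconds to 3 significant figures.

ΔT = -2.1 K, ΔS = +0.60 psu (deep − shallow).
Δρ/ρ₀ = −αΔT + βΔS = 3.36 × 10⁻⁴ + 4.38 × 10⁻⁴ = 7.74 × 10⁻⁴, so Δρ ≈ 0.7933 kg m⁻³.
N² = (g/ρ₀)·Δρ/Δz = g·(Δρ/ρ₀)/Δz = 9.81 × 7.74 × 10⁻⁴ / 97 = 7.8278 × 10⁻⁵ s⁻².
N = √(7.8278 × 10⁻⁵) = 8.8475 × 10⁻³ rad s⁻¹ → T = 2π/N = 710.17 s ≈ 710 s.

710 s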